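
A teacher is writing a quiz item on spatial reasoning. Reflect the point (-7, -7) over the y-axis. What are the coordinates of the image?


Transformation: reflection
Original point: (-7, -7)
Rule for reflection over the y-axis: (x, y) -> (-x, y)
Apply: (-7, -7) -> (7, -7)
(7, -7)


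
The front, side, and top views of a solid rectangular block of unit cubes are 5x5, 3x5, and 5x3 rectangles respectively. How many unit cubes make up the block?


Orthographic views of a solid rectangular block:
Front view 5 x 5 -> length = 5, height = 5
Side view 3 x 5 -> width = 3, height = 5 (consistent)
Top view 5 x 3 -> confirms length = 5, width = 3
The block is 5 x 3 x 5.
Total unit cubes = 5 * 3 * 5 = 75
75 unit cubes


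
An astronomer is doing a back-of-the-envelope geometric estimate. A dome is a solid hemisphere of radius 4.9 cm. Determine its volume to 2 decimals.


Shape: hemisphere (half of a sphere)
Radius r = 4.9 cm
Formula: V = (1/2) * (4/3) * pi * r^3 = (2/3) * pi * r^3
r^3 = 117.649
(2/3) * 117.649 = 78.432667
V = 78.432667 * pi
V = 246.4
246.4 cm^3


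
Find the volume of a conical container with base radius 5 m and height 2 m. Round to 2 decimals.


Shape: cone
Radius r = 5 m, Height h = 2 m
Formula: V = (1/3) * pi * r^2 * h
r^2 = 25
pi * r^2 * h = pi * 25 * 2 = 50 * pi
V = 50 * pi / 3
V = 52.36
52.36 m^3


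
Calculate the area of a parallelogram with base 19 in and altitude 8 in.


Shape: parallelogram
Base b = 19 in, Height h = 8 in
Formula: A = b * h
A = 19 * 8
A = 152
152 in^2


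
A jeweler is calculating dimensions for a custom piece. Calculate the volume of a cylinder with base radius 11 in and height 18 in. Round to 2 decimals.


Shape: cylinder
Radius r = 11 in, Height h = 18 in
Formula: V = pi * r^2 * h
r^2 = 121
V = pi * 121 * 18
V = 2178 * pi
V = 6842.39
6842.39 in^3


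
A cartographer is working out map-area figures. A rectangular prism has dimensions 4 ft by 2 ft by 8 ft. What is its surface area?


Shape: rectangular prism
l = 4 ft, w = 2 ft, h = 8 ft
Formula: SA = 2(lw + lh + wh)
lw = 8, lh = 32, wh = 16
lw + lh + wh = 56
SA = 2 * 56
SA = 112
112 ft^2


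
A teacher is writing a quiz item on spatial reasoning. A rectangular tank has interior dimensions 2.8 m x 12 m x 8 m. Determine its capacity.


Shape: rectangular prism
l = 2.8 m, w = 12 m, h = 8 m
Formula: V = l * w * h
V = 2.8 * 12 * 8
V = 33.6 * 8
V = 268.8
268.8 m^3


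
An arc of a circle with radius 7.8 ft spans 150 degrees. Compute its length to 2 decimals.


Shape: circular arc
Radius r = 7.8 ft, Angle = 150 degrees
Formula: L = (angle/360) * 2 * pi * r
2 * pi * r = 15.6 * pi
L = (150/360) * 15.6 * pi
L = 6.5 * pi
L = 20.42
20.42 ft


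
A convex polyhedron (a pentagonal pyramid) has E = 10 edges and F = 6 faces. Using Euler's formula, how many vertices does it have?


Polyhedron: pentagonal pyramid
Euler's formula for convex polyhedra: V - E + F = 2
Given: E = 10 edges and F = 6 faces
Solve for V:
V = 2 + E - F = 2 + 10 - 6 = 6
6 vertices


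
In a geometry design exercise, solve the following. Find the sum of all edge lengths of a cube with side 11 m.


Shape: cube
Side s = 11 m
A cube has 12 edges, all equal.
Formula: total edge length = 12 * s
Total = 12 * 11
Total = 132
132 m


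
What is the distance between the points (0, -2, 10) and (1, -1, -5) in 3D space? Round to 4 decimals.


3D distance between two points
P1 = (0, -2, 10), P2 = (1, -1, -5)
Formula: d = sqrt((x2-x1)^2 + (y2-y1)^2 + (z2-z1)^2)
dx = 1 - 0 = 1
dy = -1 - -2 = 1
dz = -5 - 10 = -15
dx^2 + dy^2 + dz^2 = 1 + 1 + 225 = 227
d = sqrt(227)
d = 15.0665
15.0665 units


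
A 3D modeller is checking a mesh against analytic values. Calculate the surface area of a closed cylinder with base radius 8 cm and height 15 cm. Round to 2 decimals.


Shape: closed cylinder
Radius r = 8 cm, Height h = 15 cm
Formula: SA = 2*pi*r^2 + 2*pi*r*h = 2*pi*r*(r + h)
r + h = 23
2 * r * (r + h) = 2 * 8 * 23 = 368
SA = 368 * pi
SA = 1156.11
1156.11 cm^2


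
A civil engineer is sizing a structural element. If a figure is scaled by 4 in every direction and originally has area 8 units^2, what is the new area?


Linear scale factor k = 4
Original area = 8 units^2
Rule: under a linear scaling by k, areas scale by k^2.
k^2 = 4^2 = 16
New area = 8 * 16
New area = 128
128 units^2


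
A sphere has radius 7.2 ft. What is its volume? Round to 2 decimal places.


Shape: sphere
Radius r = 7.2 ft
Formula: V = (4/3) * pi * r^3
r^3 = 373.248
(4/3) * 373.248 = 497.664
V = 497.664 * pi
V = 1563.46
1563.46 ft^3


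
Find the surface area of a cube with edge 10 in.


Shape: cube
Side s = 10 in
A cube has 6 square faces.
Formula: SA = 6 * s^2
s^2 = 100
SA = 6 * 100
SA = 600
600 in^2


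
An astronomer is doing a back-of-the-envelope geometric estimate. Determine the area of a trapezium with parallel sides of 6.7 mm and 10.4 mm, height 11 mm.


Shape: trapezoid
Parallel sides a = 6.7 mm, b = 10.4 mm; Height h = 11 mm
Formula: A = (a + b) * h / 2
a + b = 6.7 + 10.4 = 17.1
A = 17.1 * 11 / 2
A = 188.1 / 2
A = 94.05
94.05 mm^2


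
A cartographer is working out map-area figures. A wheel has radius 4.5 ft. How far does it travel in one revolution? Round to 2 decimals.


Shape: circle
Radius r = 4.5 ft
Formula: C = 2 * pi * r
C = 2 * pi * 4.5
C = 9 * pi
C = 28.27
28.27 ft


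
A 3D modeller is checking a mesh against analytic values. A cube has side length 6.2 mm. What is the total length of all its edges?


Shape: cube
Side s = 6.2 mm
A cube has 12 edges, all equal.
Formula: total edge length = 12 * s
Total = 12 * 6.2
Total = 74.4
74.4 mm


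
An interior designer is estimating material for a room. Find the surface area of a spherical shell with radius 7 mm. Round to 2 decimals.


Shape: sphere
Radius r = 7 mm
Formula: SA = 4 * pi * r^2
r^2 = 49
SA = 4 * pi * 49
SA = 196 * pi
SA = 615.75
615.75 mm^2


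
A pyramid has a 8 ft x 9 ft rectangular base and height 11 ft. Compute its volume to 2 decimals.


Shape: rectangular pyramid
Base: 8 ft x 9 ft, Height h = 11 ft
Formula: V = (1/3) * base_area * h
base_area = 8 * 9 = 72
base_area * h = 72 * 11 = 792
V = 792 / 3
V = 264
264 ft^3


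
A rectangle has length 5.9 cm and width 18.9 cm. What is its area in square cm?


Shape: rectangle
Length l = 5.9 cm, Width w = 18.9 cm
Formula: A = l * w
A = 5.9 * 18.9
A = 111.51
111.51 cm^2


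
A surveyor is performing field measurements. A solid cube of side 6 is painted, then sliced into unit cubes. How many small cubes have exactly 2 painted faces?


Large cube: 6 x 6 x 6, cut into unit cubes.
n = 6, so n - 2 = 4
Cubes with 2 painted faces lie along the edges, excluding corners.
A cube has 12 edges; each contributes (n - 2) = 4 such cubes.
Count = 12 * 4 = 48
48 unit cubes


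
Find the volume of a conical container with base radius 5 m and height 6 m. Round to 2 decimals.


Shape: cone
Radius r = 5 m, Height h = 6 m
Formula: V = (1/3) * pi * r^2 * h
r^2 = 25
pi * r^2 * h = pi * 25 * 6 = 150 * pi
V = 150 * pi / 3
V = 157.08
157.08 m^3


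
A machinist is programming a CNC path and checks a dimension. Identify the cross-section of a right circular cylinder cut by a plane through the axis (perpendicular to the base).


Solid: right circular cylinder
Cutting plane: through the axis (perpendicular to the base)
Visualize the intersection of the plane with the solid's surface.
The boundary of the cut region is a rectangle.
rectangle


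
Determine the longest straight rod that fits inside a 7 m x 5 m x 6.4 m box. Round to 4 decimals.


Shape: rectangular box (space diagonal)
l = 7 m, w = 5 m, h = 6.4 m
Visualize: the diagonal of the base, then a right triangle with that diagonal and the height.
Formula: d = sqrt(l^2 + w^2 + h^2)
l^2 + w^2 + h^2 = 49 + 25 + 40.96 = 114.96
d = sqrt(114.96)
d = 10.7219
10.7219 m


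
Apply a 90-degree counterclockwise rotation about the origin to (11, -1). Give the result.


Transformation: rotation about the origin
Original point: (11, -1)
Rule for 90 deg counterclockwise: (x, y) -> (-y, x)
Apply: (11, -1) -> (1, 11)
(1, 11)


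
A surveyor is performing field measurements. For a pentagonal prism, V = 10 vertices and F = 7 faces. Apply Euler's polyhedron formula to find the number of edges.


Polyhedron: pentagonal prism
Euler's formula for convex polyhedra: V - E + F = 2
Given: V = 10 vertices and F = 7 faces
Solve for E:
E = V + F - 2 = 10 + 7 - 2 = 15
15 edges


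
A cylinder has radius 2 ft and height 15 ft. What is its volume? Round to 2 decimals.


Shape: cylinder
Radius r = 2 ft, Height h = 15 ft
Formula: V = pi * r^2 * h
r^2 = 4
V = pi * 4 * 15
V = 60 * pi
V = 188.5
188.5 ft^3


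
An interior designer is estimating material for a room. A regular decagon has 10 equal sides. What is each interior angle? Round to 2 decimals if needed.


Shape: regular decagon (10 sides)
Formula: interior angle = (n - 2) * 180 / n
(n - 2) = 8
(n - 2) * 180 = 1440
angle = 1440 / 10
angle = 144
144 degrees


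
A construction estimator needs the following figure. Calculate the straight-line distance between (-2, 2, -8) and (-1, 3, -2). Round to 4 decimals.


3D distance between two points
P1 = (-2, 2, -8), P2 = (-1, 3, -2)
Formula: d = sqrt((x2-x1)^2 + (y2-y1)^2 + (z2-z1)^2)
dx = -1 - -2 = 1
dy = 3 - 2 = 1
dz = -2 - -8 = 6
dx^2 + dy^2 + dz^2 = 1 + 1 + 36 = 38
d = sqrt(38)
d = 6.1644
6.1644 units


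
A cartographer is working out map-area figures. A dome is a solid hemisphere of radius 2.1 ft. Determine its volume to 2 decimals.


Shape: hemisphere (half of a sphere)
Radius r = 2.1 ft
Formula: V = (1/2) * (4/3) * pi * r^3 = (2/3) * pi * r^3
r^3 = 9.261
(2/3) * 9.261 = 6.174
V = 6.174 * pi
V = 19.4
19.4 ft^3


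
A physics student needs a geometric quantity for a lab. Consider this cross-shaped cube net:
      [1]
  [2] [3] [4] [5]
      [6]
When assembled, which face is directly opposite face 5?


Net: cross layout. Take square 3 as the base (bottom).
Fold the four squares in the horizontal row up around 3: 2 -> left, 4 -> right, 5 wraps to the top.
Fold 1 and 6 up from 3: 1 -> back, 6 -> front.
Opposite pairs are therefore: (1, 6), (2, 4), (3, 5).
Face 5 is opposite face 3.
face 3


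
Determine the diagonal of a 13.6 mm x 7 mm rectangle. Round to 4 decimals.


Shape: rectangle (diagonal via Pythagoras)
Sides: 13.6 mm and 7 mm
Formula: d = sqrt(l^2 + w^2)
l^2 = 184.96, w^2 = 49
l^2 + w^2 = 233.96
d = sqrt(233.96)
d = 15.2958
15.2958 mm


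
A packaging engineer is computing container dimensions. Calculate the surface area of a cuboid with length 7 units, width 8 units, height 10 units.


Shape: rectangular prism
l = 7 units, w = 8 units, h = 10 units
Formula: SA = 2(lw + lh + wh)
lw = 56, lh = 70, wh = 80
lw + lh + wh = 206
SA = 2 * 206
SA = 412
412 units^2


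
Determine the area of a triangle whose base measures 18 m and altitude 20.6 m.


Shape: triangle
Base b = 18 m, Height h = 20.6 m
Formula: A = (1/2) * b * h
A = 0.5 * 18 * 20.6
A = 0.5 * 370.8
A = 185.4
185.4 m^2


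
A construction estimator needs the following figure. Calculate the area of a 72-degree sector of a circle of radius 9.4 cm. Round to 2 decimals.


Shape: circular sector
Radius r = 9.4 cm, Angle = 72 degrees
Formula: A = (angle/360) * pi * r^2
r^2 = 88.36
Fraction of circle = 72/360
A = (72/360) * pi * 88.36
A = 17.672 * pi
A = 55.52
55.52 cm^2


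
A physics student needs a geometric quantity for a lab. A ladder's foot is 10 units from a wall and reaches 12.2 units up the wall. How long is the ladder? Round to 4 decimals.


Shape: right triangle
Legs a = 10 units, b = 12.2 units
Formula: c = sqrt(a^2 + b^2)
a^2 = 100, b^2 = 148.84
a^2 + b^2 = 248.84
c = sqrt(248.84)
c = 15.7747
15.7747 units


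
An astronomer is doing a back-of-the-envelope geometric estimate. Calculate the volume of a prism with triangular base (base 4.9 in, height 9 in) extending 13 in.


Shape: triangular prism
Triangle base = 4.9 in, triangle height = 9 in, prism length L = 13 in
Formula: V = (1/2 * b * h_tri) * L
Cross-section area = 0.5 * 4.9 * 9 = 22.05
V = 22.05 * 13
V = 286.65
286.65 in^3


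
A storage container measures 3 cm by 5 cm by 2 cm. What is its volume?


Shape: rectangular prism
l = 3 cm, w = 5 cm, h = 2 cm
Formula: V = l * w * h
V = 3 * 5 * 2
V = 15 * 2
V = 30
30 cm^3


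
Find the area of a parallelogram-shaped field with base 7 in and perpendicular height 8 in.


Shape: parallelogram
Base b = 7 in, Height h = 8 in
Formula: A = b * h
A = 7 * 8
A = 56
56 in^2


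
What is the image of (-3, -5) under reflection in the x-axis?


Transformation: reflection
Original point: (-3, -5)
Rule for reflection over the x-axis: (x, y) -> (x, -y)
Apply: (-3, -5) -> (-3, 5)
(-3, 5)


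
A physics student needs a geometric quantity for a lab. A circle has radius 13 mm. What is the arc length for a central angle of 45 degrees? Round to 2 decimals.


Shape: circular arc
Radius r = 13 mm, Angle = 45 degrees
Formula: L = (angle/360) * 2 * pi * r
2 * pi * r = 26 * pi
L = (45/360) * 26 * pi
L = 3.25 * pi
L = 10.21
10.21 mm


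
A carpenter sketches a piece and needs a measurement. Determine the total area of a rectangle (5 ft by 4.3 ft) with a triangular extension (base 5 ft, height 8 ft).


Composite shape: rectangle + triangle
Rectangle area = 5 * 4.3 = 21.5
Triangle area = 0.5 * 5 * 8 = 20
Total = 21.5 + 20
Total = 41.5
41.5 ft^2


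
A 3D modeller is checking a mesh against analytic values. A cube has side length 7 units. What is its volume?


Shape: cube
Side s = 7 units
Formula: V = s^3
V = 7 * 7 * 7
V = 49 * 7
V = 343
343 units^3


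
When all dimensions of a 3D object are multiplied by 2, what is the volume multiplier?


Linear scale factor k = 2
Rule: under a linear scaling by k, volumes scale by k^3.
k^3 = 2 * 2 * 2
k^3 = 4 * 2
k^3 = 8
Volume scales by a factor of 8.
8 (dimensionless)


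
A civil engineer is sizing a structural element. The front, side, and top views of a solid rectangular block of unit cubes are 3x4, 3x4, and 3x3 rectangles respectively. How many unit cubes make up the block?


Orthographic views of a solid rectangular block:
Front view 3 x 4 -> length = 3, height = 4
Side view 3 x 4 -> width = 3, height = 4 (consistent)
Top view 3 x 3 -> confirms length = 3, width = 3
The block is 3 x 3 x 4.
Total unit cubes = 3 * 3 * 4 = 36
36 unit cubes


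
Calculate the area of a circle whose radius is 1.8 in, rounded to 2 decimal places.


Shape: circle
Radius r = 1.8 in
Formula: A = pi * r^2
r^2 = 1.8^2 = 3.24
A = pi * 3.24
A = 10.18
10.18 in^2


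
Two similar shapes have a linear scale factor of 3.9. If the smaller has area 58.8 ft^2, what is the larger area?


Linear scale factor k = 3.9
Original area = 58.8 ft^2
Rule: under a linear scaling by k, areas scale by k^2.
k^2 = 3.9^2 = 15.21
New area = 58.8 * 15.21
New area = 894.348
894.348 ft^2


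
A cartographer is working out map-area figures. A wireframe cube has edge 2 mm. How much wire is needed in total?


Shape: cube
Side s = 2 mm
A cube has 12 edges, all equal.
Formula: total edge length = 12 * s
Total = 12 * 2
Total = 24
24 mm


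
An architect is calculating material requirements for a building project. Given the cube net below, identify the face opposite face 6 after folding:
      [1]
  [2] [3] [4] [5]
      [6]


Net: cross layout. Take square 3 as the base (bottom).
Fold the four squares in the horizontal row up around 3: 2 -> left, 4 -> right, 5 wraps to the top.
Fold 1 and 6 up from 3: 1 -> back, 6 -> front.
Opposite pairs are therefore: (1, 6), (2, 4), (3, 5).
Face 6 is opposite face 1.
face 1


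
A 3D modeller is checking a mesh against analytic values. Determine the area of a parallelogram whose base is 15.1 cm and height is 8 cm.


Shape: parallelogram
Base b = 15.1 cm, Height h = 8 cm
Formula: A = b * h
A = 15.1 * 8
A = 120.8
120.8 cm^2


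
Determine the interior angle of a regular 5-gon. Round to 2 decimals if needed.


Shape: regular pentagon (5 sides)
Formula: interior angle = (n - 2) * 180 / n
(n - 2) = 3
(n - 2) * 180 = 540
angle = 540 / 5
angle = 108
108 degrees


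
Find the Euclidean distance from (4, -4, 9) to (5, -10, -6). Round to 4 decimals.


3D distance between two points
P1 = (4, -4, 9), P2 = (5, -10, -6)
Formula: d = sqrt((x2-x1)^2 + (y2-y1)^2 + (z2-z1)^2)
dx = 5 - 4 = 1
dy = -10 - -4 = -6
dz = -6 - 9 = -15
dx^2 + dy^2 + dz^2 = 1 + 36 + 225 = 262
d = sqrt(262)
d = 16.1864
16.1864 units


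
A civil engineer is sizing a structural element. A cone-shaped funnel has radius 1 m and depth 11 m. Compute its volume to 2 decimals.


Shape: cone
Radius r = 1 m, Height h = 11 m
Formula: V = (1/3) * pi * r^2 * h
r^2 = 1
pi * r^2 * h = pi * 1 * 11 = 11 * pi
V = 11 * pi / 3
V = 11.52
11.52 m^3


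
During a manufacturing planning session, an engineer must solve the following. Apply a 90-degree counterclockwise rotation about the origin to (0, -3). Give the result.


Transformation: rotation about the origin
Original point: (0, -3)
Rule for 90 deg counterclockwise: (x, y) -> (-y, x)
Apply: (0, -3) -> (3, 0)
(3, 0)


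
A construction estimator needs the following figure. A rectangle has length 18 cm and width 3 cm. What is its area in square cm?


Shape: rectangle
Length l = 18 cm, Width w = 3 cm
Formula: A = l * w
A = 18 * 3
A = 54
54 cm^2


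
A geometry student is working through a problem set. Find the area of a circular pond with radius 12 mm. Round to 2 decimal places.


Shape: circle
Radius r = 12 mm
Formula: A = pi * r^2
r^2 = 12^2 = 144
A = pi * 144
A = 452.39
452.39 mm^2


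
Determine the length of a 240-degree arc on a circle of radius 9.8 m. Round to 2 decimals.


Shape: circular arc
Radius r = 9.8 m, Angle = 240 degrees
Formula: L = (angle/360) * 2 * pi * r
2 * pi * r = 19.6 * pi
L = (240/360) * 19.6 * pi
L = 13.066667 * pi
L = 41.05
41.05 m


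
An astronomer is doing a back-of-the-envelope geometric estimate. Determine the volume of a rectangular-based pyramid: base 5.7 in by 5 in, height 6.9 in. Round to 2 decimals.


Shape: rectangular pyramid
Base: 5.7 in x 5 in, Height h = 6.9 in
Formula: V = (1/3) * base_area * h
base_area = 5.7 * 5 = 28.5
base_area * h = 28.5 * 6.9 = 196.65
V = 196.65 / 3
V = 65.55
65.55 in^3


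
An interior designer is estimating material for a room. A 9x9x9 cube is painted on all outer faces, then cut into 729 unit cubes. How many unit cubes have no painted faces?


Large cube: 9 x 9 x 9, cut into unit cubes.
n = 9, so n - 2 = 7
Unpainted cubes form the interior (n - 2)^3 block.
(n - 2)^3 = 7^3 = 343
343 unit cubes


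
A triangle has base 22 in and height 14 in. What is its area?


Shape: triangle
Base b = 22 in, Height h = 14 in
Formula: A = (1/2) * b * h
A = 0.5 * 22 * 14
A = 0.5 * 308
A = 154
154 in^2


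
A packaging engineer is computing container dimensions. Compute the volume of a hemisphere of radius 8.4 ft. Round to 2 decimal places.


Shape: hemisphere (half of a sphere)
Radius r = 8.4 ft
Formula: V = (1/2) * (4/3) * pi * r^3 = (2/3) * pi * r^3
r^3 = 592.704
(2/3) * 592.704 = 395.136
V = 395.136 * pi
V = 1241.36
1241.36 ft^3


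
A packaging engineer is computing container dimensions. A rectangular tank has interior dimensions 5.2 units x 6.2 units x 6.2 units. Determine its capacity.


Shape: rectangular prism
l = 5.2 units, w = 6.2 units, h = 6.2 units
Formula: V = l * w * h
V = 5.2 * 6.2 * 6.2
V = 32.24 * 6.2
V = 199.888
199.888 units^3


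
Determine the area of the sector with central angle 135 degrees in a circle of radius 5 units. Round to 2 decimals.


Shape: circular sector
Radius r = 5 units, Angle = 135 degrees
Formula: A = (angle/360) * pi * r^2
r^2 = 25
Fraction of circle = 135/360
A = (135/360) * pi * 25
A = 9.375 * pi
A = 29.45
29.45 units^2


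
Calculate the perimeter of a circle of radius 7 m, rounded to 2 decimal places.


Shape: circle
Radius r = 7 m
Formula: C = 2 * pi * r
C = 2 * pi * 7
C = 14 * pi
C = 43.98
43.98 m


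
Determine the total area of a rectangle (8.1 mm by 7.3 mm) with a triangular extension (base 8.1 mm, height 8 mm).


Composite shape: rectangle + triangle
Rectangle area = 8.1 * 7.3 = 59.13
Triangle area = 0.5 * 8.1 * 8 = 32.4
Total = 59.13 + 32.4
Total = 91.53
91.53 mm^2


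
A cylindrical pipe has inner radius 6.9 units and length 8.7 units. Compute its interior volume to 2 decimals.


Shape: cylinder
Radius r = 6.9 units, Height h = 8.7 units
Formula: V = pi * r^2 * h
r^2 = 47.61
V = pi * 47.61 * 8.7
V = 414.207 * pi
V = 1301.27
1301.27 units^3


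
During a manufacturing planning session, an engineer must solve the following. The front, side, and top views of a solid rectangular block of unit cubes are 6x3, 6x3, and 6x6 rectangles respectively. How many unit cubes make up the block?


Orthographic views of a solid rectangular block:
Front view 6 x 3 -> length = 6, height = 3
Side view 6 x 3 -> width = 6, height = 3 (consistent)
Top view 6 x 6 -> confirms length = 6, width = 6
The block is 6 x 6 x 3.
Total unit cubes = 6 * 6 * 3 = 108
108 unit cubes


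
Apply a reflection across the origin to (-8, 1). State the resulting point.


Transformation: reflection
Original point: (-8, 1)
Rule for reflection through the origin: (x, y) -> (-x, -y)
Apply: (-8, 1) -> (8, -1)
(8, -1)


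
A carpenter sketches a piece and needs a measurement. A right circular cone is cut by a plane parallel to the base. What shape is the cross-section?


Solid: right circular cone
Cutting plane: parallel to the base
Visualize the intersection of the plane with the solid's surface.
The boundary of the cut region is a circle.
circle


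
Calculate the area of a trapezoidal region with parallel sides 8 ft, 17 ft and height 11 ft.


Shape: trapezoid
Parallel sides a = 8 ft, b = 17 ft; Height h = 11 ft
Formula: A = (a + b) * h / 2
a + b = 8 + 17 = 25
A = 25 * 11 / 2
A = 275 / 2
A = 137.5
137.5 ft^2


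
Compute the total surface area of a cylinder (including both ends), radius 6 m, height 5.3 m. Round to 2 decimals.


Shape: closed cylinder
Radius r = 6 m, Height h = 5.3 m
Formula: SA = 2*pi*r^2 + 2*pi*r*h = 2*pi*r*(r + h)
r + h = 11.3
2 * r * (r + h) = 2 * 6 * 11.3 = 135.6
SA = 135.6 * pi
SA = 426
426 m^2


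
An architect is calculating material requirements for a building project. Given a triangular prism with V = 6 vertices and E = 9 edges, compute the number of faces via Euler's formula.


Polyhedron: triangular prism
Euler's formula for convex polyhedra: V - E + F = 2
Given: V = 6 vertices and E = 9 edges
Solve for F:
F = 2 + E - V = 2 + 9 - 6 = 5
5 faces


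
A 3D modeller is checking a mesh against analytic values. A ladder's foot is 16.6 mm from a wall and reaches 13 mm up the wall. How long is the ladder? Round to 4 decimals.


Shape: right triangle
Legs a = 16.6 mm, b = 13 mm
Formula: c = sqrt(a^2 + b^2)
a^2 = 275.56, b^2 = 169
a^2 + b^2 = 444.56
c = sqrt(444.56)
c = 21.0846
21.0846 mm


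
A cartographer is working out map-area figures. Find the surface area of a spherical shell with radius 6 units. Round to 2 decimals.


Shape: sphere
Radius r = 6 units
Formula: SA = 4 * pi * r^2
r^2 = 36
SA = 4 * pi * 36
SA = 144 * pi
SA = 452.39
452.39 units^2


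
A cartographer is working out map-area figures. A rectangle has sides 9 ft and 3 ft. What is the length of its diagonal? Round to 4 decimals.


Shape: rectangle (diagonal via Pythagoras)
Sides: 9 ft and 3 ft
Formula: d = sqrt(l^2 + w^2)
l^2 = 81, w^2 = 9
l^2 + w^2 = 90
d = sqrt(90)
d = 9.4868
9.4868 ft


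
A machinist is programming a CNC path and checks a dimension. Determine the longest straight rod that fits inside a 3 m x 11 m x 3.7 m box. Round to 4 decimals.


Shape: rectangular box (space diagonal)
l = 3 m, w = 11 m, h = 3.7 m
Visualize: the diagonal of the base, then a right triangle with that diagonal and the height.
Formula: d = sqrt(l^2 + w^2 + h^2)
l^2 + w^2 + h^2 = 9 + 121 + 13.69 = 143.69
d = sqrt(143.69)
d = 11.9871
11.9871 m


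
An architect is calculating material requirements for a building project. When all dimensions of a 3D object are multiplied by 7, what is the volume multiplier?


Linear scale factor k = 7
Rule: under a linear scaling by k, volumes scale by k^3.
k^3 = 7 * 7 * 7
k^3 = 49 * 7
k^3 = 343
Volume scales by a factor of 343.
343 (dimensionless)


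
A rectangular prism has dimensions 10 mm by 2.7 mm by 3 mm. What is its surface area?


Shape: rectangular prism
l = 10 mm, w = 2.7 mm, h = 3 mm
Formula: SA = 2(lw + lh + wh)
lw = 27, lh = 30, wh = 8.1
lw + lh + wh = 65.1
SA = 2 * 65.1
SA = 130.2
130.2 mm^2


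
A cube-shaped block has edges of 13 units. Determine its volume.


Shape: cube
Side s = 13 units
Formula: V = s^3
V = 13 * 13 * 13
V = 169 * 13
V = 2197
2197 units^3


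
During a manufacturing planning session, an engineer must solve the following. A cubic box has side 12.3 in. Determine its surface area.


Shape: cube
Side s = 12.3 in
A cube has 6 square faces.
Formula: SA = 6 * s^2
s^2 = 151.29
SA = 6 * 151.29
SA = 907.74
907.74 in^2


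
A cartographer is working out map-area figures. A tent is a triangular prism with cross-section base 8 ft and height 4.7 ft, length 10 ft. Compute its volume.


Shape: triangular prism
Triangle base = 8 ft, triangle height = 4.7 ft, prism length L = 10 ft
Formula: V = (1/2 * b * h_tri) * L
Cross-section area = 0.5 * 8 * 4.7 = 18.8
V = 18.8 * 10
V = 188
188 ft^3


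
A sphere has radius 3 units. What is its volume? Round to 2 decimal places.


Shape: sphere
Radius r = 3 units
Formula: V = (4/3) * pi * r^3
r^3 = 27
(4/3) * 27 = 36
V = 36 * pi
V = 113.1
113.1 units^3


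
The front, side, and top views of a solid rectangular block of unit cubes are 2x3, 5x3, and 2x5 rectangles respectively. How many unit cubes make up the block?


Orthographic views of a solid rectangular block:
Front view 2 x 3 -> length = 2, height = 3
Side view 5 x 3 -> width = 5, height = 3 (consistent)
Top view 2 x 5 -> confirms length = 2, width = 5
The block is 2 x 5 x 3.
Total unit cubes = 2 * 5 * 3 = 30
30 unit cubes


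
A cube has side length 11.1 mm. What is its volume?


Shape: cube
Side s = 11.1 mm
Formula: V = s^3
V = 11.1 * 11.1 * 11.1
V = 123.21 * 11.1
V = 1367.631
1367.631 mm^3


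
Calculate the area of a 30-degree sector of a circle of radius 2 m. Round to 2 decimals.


Shape: circular sector
Radius r = 2 m, Angle = 30 degrees
Formula: A = (angle/360) * pi * r^2
r^2 = 4
Fraction of circle = 30/360
A = (30/360) * pi * 4
A = 0.333333 * pi
A = 1.05
1.05 m^2


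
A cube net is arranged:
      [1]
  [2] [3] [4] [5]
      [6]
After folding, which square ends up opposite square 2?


Net: cross layout. Take square 3 as the base (bottom).
Fold the four squares in the horizontal row up around 3: 2 -> left, 4 -> right, 5 wraps to the top.
Fold 1 and 6 up from 3: 1 -> back, 6 -> front.
Opposite pairs are therefore: (1, 6), (2, 4), (3, 5).
Face 2 is opposite face 4.
face 4


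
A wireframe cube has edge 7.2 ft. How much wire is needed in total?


Shape: cube
Side s = 7.2 ft
A cube has 12 edges, all equal.
Formula: total edge length = 12 * s
Total = 12 * 7.2
Total = 86.4
86.4 ft


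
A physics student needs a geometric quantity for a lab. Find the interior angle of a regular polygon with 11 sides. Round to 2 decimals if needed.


Shape: regular hendecagon (11 sides)
Formula: interior angle = (n - 2) * 180 / n
(n - 2) = 9
(n - 2) * 180 = 1620
angle = 1620 / 11
angle = 147.27
147.27 degrees


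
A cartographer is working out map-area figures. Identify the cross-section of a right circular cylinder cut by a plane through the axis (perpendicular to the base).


Solid: right circular cylinder
Cutting plane: through the axis (perpendicular to the base)
Visualize the intersection of the plane with the solid's surface.
The boundary of the cut region is a rectangle.
rectangle


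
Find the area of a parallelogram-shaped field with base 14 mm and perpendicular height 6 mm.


Shape: parallelogram
Base b = 14 mm, Height h = 6 mm
Formula: A = b * h
A = 14 * 6
A = 84
84 mm^2


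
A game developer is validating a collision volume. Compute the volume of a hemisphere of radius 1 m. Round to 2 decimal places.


Shape: hemisphere (half of a sphere)
Radius r = 1 m
Formula: V = (1/2) * (4/3) * pi * r^3 = (2/3) * pi * r^3
r^3 = 1
(2/3) * 1 = 0.666667
V = 0.666667 * pi
V = 2.09
2.09 m^3


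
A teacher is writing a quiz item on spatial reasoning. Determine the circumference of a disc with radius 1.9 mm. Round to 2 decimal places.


Shape: circle
Radius r = 1.9 mm
Formula: C = 2 * pi * r
C = 2 * pi * 1.9
C = 3.8 * pi
C = 11.94
11.94 mm


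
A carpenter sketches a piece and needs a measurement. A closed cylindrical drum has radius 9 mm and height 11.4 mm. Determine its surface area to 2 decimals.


Shape: closed cylinder
Radius r = 9 mm, Height h = 11.4 mm
Formula: SA = 2*pi*r^2 + 2*pi*r*h = 2*pi*r*(r + h)
r + h = 20.4
2 * r * (r + h) = 2 * 9 * 20.4 = 367.2
SA = 367.2 * pi
SA = 1153.59
1153.59 mm^2


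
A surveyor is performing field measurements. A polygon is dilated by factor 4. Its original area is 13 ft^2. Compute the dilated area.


Linear scale factor k = 4
Original area = 13 ft^2
Rule: under a linear scaling by k, areas scale by k^2.
k^2 = 4^2 = 16
New area = 13 * 16
New area = 208
208 ft^2


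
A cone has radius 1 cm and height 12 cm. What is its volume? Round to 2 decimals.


Shape: cone
Radius r = 1 cm, Height h = 12 cm
Formula: V = (1/3) * pi * r^2 * h
r^2 = 1
pi * r^2 * h = pi * 1 * 12 = 12 * pi
V = 12 * pi / 3
V = 12.57
12.57 cm^3


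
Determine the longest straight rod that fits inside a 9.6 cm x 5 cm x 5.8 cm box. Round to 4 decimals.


Shape: rectangular box (space diagonal)
l = 9.6 cm, w = 5 cm, h = 5.8 cm
Visualize: the diagonal of the base, then a right triangle with that diagonal and the height.
Formula: d = sqrt(l^2 + w^2 + h^2)
l^2 + w^2 + h^2 = 92.16 + 25 + 33.64 = 150.8
d = sqrt(150.8)
d = 12.2801
12.2801 cm


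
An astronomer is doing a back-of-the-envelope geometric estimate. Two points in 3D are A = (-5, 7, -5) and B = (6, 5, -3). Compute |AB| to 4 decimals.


3D distance between two points
P1 = (-5, 7, -5), P2 = (6, 5, -3)
Formula: d = sqrt((x2-x1)^2 + (y2-y1)^2 + (z2-z1)^2)
dx = 6 - -5 = 11
dy = 5 - 7 = -2
dz = -3 - -5 = 2
dx^2 + dy^2 + dz^2 = 121 + 4 + 4 = 129
d = sqrt(129)
d = 11.3578
11.3578 units


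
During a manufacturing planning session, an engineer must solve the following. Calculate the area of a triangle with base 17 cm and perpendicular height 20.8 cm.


Shape: triangle
Base b = 17 cm, Height h = 20.8 cm
Formula: A = (1/2) * b * h
A = 0.5 * 17 * 20.8
A = 0.5 * 353.6
A = 176.8
176.8 cm^2


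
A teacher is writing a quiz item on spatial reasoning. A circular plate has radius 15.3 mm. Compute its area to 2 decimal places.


Shape: circle
Radius r = 15.3 mm
Formula: A = pi * r^2
r^2 = 15.3^2 = 234.09
A = pi * 234.09
A = 735.42
735.42 mm^2


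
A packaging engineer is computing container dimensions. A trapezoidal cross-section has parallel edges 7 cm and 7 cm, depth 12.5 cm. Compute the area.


Shape: trapezoid
Parallel sides a = 7 cm, b = 7 cm; Height h = 12.5 cm
Formula: A = (a + b) * h / 2
a + b = 7 + 7 = 14
A = 14 * 12.5 / 2
A = 175 / 2
A = 87.5
87.5 cm^2


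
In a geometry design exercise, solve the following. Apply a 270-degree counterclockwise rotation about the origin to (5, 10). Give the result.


Transformation: rotation about the origin
Original point: (5, 10)
Rule for 270 deg counterclockwise: (x, y) -> (y, -x)
Apply: (5, 10) -> (10, -5)
(10, -5)


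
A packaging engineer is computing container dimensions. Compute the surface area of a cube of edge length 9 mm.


Shape: cube
Side s = 9 mm
A cube has 6 square faces.
Formula: SA = 6 * s^2
s^2 = 81
SA = 6 * 81
SA = 486
486 mm^2


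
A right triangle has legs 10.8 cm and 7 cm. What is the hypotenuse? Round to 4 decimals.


Shape: right triangle
Legs a = 10.8 cm, b = 7 cm
Formula: c = sqrt(a^2 + b^2)
a^2 = 116.64, b^2 = 49
a^2 + b^2 = 165.64
c = sqrt(165.64)
c = 12.8701
12.8701 cm


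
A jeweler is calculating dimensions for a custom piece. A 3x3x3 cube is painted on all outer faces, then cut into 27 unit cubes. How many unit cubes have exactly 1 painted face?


Large cube: 3 x 3 x 3, cut into unit cubes.
n = 3, so n - 2 = 1
Cubes with 1 painted face lie in the interior of each face.
A cube has 6 faces; each contributes (n - 2)^2 = 1 such cubes.
Count = 6 * 1 = 6
6 unit cubes


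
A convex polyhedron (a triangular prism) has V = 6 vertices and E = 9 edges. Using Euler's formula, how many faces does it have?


Polyhedron: triangular prism
Euler's formula for convex polyhedra: V - E + F = 2
Given: V = 6 vertices and E = 9 edges
Solve for F:
F = 2 + E - V = 2 + 9 - 6 = 5
5 faces


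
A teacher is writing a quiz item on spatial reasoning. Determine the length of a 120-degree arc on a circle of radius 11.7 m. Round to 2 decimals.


Shape: circular arc
Radius r = 11.7 m, Angle = 120 degrees
Formula: L = (angle/360) * 2 * pi * r
2 * pi * r = 23.4 * pi
L = (120/360) * 23.4 * pi
L = 7.8 * pi
L = 24.5
24.5 m


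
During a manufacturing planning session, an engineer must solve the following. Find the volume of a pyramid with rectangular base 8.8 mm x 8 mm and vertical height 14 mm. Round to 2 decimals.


Shape: rectangular pyramid
Base: 8.8 mm x 8 mm, Height h = 14 mm
Formula: V = (1/3) * base_area * h
base_area = 8.8 * 8 = 70.4
base_area * h = 70.4 * 14 = 985.6
V = 985.6 / 3
V = 328.53
328.53 mm^3


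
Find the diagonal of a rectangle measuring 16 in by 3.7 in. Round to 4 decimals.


Shape: rectangle (diagonal via Pythagoras)
Sides: 16 in and 3.7 in
Formula: d = sqrt(l^2 + w^2)
l^2 = 256, w^2 = 13.69
l^2 + w^2 = 269.69
d = sqrt(269.69)
d = 16.4222
16.4222 in


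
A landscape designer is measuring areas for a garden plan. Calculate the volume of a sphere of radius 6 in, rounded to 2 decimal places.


Shape: sphere
Radius r = 6 in
Formula: V = (4/3) * pi * r^3
r^3 = 216
(4/3) * 216 = 288
V = 288 * pi
V = 904.78
904.78 in^3


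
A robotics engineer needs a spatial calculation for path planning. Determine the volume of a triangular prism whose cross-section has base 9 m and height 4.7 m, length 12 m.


Shape: triangular prism
Triangle base = 9 m, triangle height = 4.7 m, prism length L = 12 m
Formula: V = (1/2 * b * h_tri) * L
Cross-section area = 0.5 * 9 * 4.7 = 21.15
V = 21.15 * 12
V = 253.8
253.8 m^3


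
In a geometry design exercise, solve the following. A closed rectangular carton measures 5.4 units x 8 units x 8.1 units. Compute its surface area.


Shape: rectangular prism
l = 5.4 units, w = 8 units, h = 8.1 units
Formula: SA = 2(lw + lh + wh)
lw = 43.2, lh = 43.74, wh = 64.8
lw + lh + wh = 151.74
SA = 2 * 151.74
SA = 303.48
303.48 units^2


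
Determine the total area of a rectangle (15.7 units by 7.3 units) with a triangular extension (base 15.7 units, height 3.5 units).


Composite shape: rectangle + triangle
Rectangle area = 15.7 * 7.3 = 114.61
Triangle area = 0.5 * 15.7 * 3.5 = 27.475
Total = 114.61 + 27.475
Total = 142.085
142.085 units^2


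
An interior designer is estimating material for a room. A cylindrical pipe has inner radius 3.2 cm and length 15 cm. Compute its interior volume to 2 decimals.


Shape: cylinder
Radius r = 3.2 cm, Height h = 15 cm
Formula: V = pi * r^2 * h
r^2 = 10.24
V = pi * 10.24 * 15
V = 153.6 * pi
V = 482.55
482.55 cm^3


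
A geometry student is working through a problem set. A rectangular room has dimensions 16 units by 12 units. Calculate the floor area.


Shape: rectangle
Length l = 16 units, Width w = 12 units
Formula: A = l * w
A = 16 * 12
A = 192
192 units^2


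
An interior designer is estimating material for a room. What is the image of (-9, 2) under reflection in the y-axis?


Transformation: reflection
Original point: (-9, 2)
Rule for reflection over the y-axis: (x, y) -> (-x, y)
Apply: (-9, 2) -> (9, 2)
(9, 2)


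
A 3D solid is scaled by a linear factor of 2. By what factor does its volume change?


Linear scale factor k = 2
Rule: under a linear scaling by k, volumes scale by k^3.
k^3 = 2 * 2 * 2
k^3 = 4 * 2
k^3 = 8
Volume scales by a factor of 8.
8 (dimensionless)


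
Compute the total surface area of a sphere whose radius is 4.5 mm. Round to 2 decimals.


Shape: sphere
Radius r = 4.5 mm
Formula: SA = 4 * pi * r^2
r^2 = 20.25
SA = 4 * pi * 20.25
SA = 81 * pi
SA = 254.47
254.47 mm^2


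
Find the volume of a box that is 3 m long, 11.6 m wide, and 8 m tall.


Shape: rectangular prism
l = 3 m, w = 11.6 m, h = 8 m
Formula: V = l * w * h
V = 3 * 11.6 * 8
V = 34.8 * 8
V = 278.4
278.4 m^3


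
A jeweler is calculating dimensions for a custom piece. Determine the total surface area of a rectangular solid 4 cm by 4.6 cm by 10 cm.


Shape: rectangular prism
l = 4 cm, w = 4.6 cm, h = 10 cm
Formula: SA = 2(lw + lh + wh)
lw = 18.4, lh = 40, wh = 46
lw + lh + wh = 104.4
SA = 2 * 104.4
SA = 208.8
208.8 cm^2


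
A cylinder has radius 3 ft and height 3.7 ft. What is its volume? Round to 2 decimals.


Shape: cylinder
Radius r = 3 ft, Height h = 3.7 ft
Formula: V = pi * r^2 * h
r^2 = 9
V = pi * 9 * 3.7
V = 33.3 * pi
V = 104.62
104.62 ft^3


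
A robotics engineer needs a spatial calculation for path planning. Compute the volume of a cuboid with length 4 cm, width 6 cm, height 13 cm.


Shape: rectangular prism
l = 4 cm, w = 6 cm, h = 13 cm
Formula: V = l * w * h
V = 4 * 6 * 13
V = 24 * 13
V = 312
312 cm^3


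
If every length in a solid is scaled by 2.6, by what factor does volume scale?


Linear scale factor k = 2.6
Rule: under a linear scaling by k, volumes scale by k^3.
k^3 = 2.6 * 2.6 * 2.6
k^3 = 6.76 * 2.6
k^3 = 17.576
Volume scales by a factor of 17.576.
17.576 (dimensionless)


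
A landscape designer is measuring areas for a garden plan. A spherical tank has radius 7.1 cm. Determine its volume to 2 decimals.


Shape: sphere
Radius r = 7.1 cm
Formula: V = (4/3) * pi * r^3
r^3 = 357.911
(4/3) * 357.911 = 477.214667
V = 477.214667 * pi
V = 1499.21
1499.21 cm^3


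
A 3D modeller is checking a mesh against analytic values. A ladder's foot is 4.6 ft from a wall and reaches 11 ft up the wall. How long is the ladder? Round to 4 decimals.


Shape: right triangle
Legs a = 4.6 ft, b = 11 ft
Formula: c = sqrt(a^2 + b^2)
a^2 = 21.16, b^2 = 121
a^2 + b^2 = 142.16
c = sqrt(142.16)
c = 11.9231
11.9231 ft


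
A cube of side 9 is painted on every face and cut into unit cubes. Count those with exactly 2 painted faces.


Large cube: 9 x 9 x 9, cut into unit cubes.
n = 9, so n - 2 = 7
Cubes with 2 painted faces lie along the edges, excluding corners.
A cube has 12 edges; each contributes (n - 2) = 7 such cubes.
Count = 12 * 7 = 84
84 unit cubes


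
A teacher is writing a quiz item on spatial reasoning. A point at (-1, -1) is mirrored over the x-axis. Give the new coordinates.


Transformation: reflection
Original point: (-1, -1)
Rule for reflection over the x-axis: (x, y) -> (x, -y)
Apply: (-1, -1) -> (-1, 1)
(-1, 1)


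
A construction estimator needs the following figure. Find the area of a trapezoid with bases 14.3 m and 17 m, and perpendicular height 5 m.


Shape: trapezoid
Parallel sides a = 14.3 m, b = 17 m; Height h = 5 m
Formula: A = (a + b) * h / 2
a + b = 14.3 + 17 = 31.3
A = 31.3 * 5 / 2
A = 156.5 / 2
A = 78.25
78.25 m^2


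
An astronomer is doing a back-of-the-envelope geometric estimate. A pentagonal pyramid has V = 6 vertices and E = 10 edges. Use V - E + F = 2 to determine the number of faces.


Polyhedron: pentagonal pyramid
Euler's formula for convex polyhedra: V - E + F = 2
Given: V = 6 vertices and E = 10 edges
Solve for F:
F = 2 + E - V = 2 + 10 - 6 = 6
6 faces


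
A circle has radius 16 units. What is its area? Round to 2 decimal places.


Shape: circle
Radius r = 16 units
Formula: A = pi * r^2
r^2 = 16^2 = 256
A = pi * 256
A = 804.25
804.25 units^2
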